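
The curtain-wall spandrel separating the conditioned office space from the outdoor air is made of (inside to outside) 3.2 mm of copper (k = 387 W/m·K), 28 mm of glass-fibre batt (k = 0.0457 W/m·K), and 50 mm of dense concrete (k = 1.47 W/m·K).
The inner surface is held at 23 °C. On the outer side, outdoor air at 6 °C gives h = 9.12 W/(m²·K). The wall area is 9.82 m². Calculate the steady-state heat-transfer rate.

Thermal resistances in series:
R_copper = L/(kA) = 0.0032/(387×9.82) = 8.42×10^-7 K/W
R_glass-fibre batt = L/(kA) = 0.028/(0.0457×9.82) = 0.06239 K/W
R_dense concrete = L/(kA) = 0.05/(1.47×9.82) = 0.003464 K/W
R_outer film = 1/(h_o·A) = 1/(9.12×9.82) = 0.01117 K/W
R_total = 0.07702 K/W
Q = ΔT / R_total = 17 / 0.07702

Q ≈ 221 W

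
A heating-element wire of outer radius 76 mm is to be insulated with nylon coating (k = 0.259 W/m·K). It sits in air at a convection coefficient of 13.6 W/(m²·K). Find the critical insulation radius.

For a cylinder r_cr = k/h = 0.259/13.6
r_cr = 19 mm; since the bare radius (76 mm) is above r_cr, any added insulation will reduce heat loss.

r_cr ≈ 19 mm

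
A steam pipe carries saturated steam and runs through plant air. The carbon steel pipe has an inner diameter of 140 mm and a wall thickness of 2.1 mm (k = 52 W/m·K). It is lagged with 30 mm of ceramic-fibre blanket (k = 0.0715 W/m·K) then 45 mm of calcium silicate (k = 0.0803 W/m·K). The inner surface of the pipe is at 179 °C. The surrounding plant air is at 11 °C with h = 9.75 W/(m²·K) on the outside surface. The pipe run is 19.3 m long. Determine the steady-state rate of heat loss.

Q ≈ 2010 W

Treating each annulus and film as a series resistance:
R_carbon steel pipe wall = ln(72.1/70)/(2π×52×19.3) = 4.688×10^-6 K/W
R_ceramic-fibre blanket = ln(102.1/72.1)/(2π×0.0715×19.3) = 0.04012 K/W
R_calcium silicate = ln(147.1/102.1)/(2π×0.0803×19.3) = 0.0375 K/W
R_outer film = 1/(h_o·2πr_oL) = 1/(9.75×2π×0.1471×19.3) = 0.00575 K/W
R_total = 0.08338 K/W
Q = ΔT/R_total = 168/0.08338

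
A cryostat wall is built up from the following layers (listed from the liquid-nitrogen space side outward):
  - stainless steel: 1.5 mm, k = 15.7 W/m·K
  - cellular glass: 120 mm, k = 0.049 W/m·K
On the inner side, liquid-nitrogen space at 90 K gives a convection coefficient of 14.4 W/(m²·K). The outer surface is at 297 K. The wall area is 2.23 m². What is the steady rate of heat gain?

Treating each layer as a thermal resistance in series:
R_inner film = 1/(h_i·A) = 1/(14.4×2.23) = 0.03114 K/W
R_stainless steel = L/(kA) = 0.0015/(15.7×2.23) = 4.284×10^-5 K/W
R_cellular glass = L/(kA) = 0.12/(0.049×2.23) = 1.098 K/W
R_total = 1.129 K/W
Q = ΔT / R_total = 207 / 1.129

Q ≈ 183 W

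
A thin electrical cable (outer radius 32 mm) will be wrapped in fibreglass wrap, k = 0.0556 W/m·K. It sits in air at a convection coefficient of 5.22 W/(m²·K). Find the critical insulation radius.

For a cylinder r_cr = k/h = 0.0556/5.22
r_cr = 10.7 mm; since the bare radius (32 mm) is above r_cr, any added insulation will reduce heat loss.

r_cr ≈ 10.7 mm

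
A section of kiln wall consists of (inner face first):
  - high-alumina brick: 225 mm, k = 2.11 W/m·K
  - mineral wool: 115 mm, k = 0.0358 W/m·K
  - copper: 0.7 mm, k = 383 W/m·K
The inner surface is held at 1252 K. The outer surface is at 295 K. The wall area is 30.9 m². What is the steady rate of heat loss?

Series thermal resistances:
R_high-alumina brick = L/(kA) = 0.225/(2.11×30.9) = 0.003451 K/W
R_mineral wool = L/(kA) = 0.115/(0.0358×30.9) = 0.104 K/W
R_copper = L/(kA) = 0.0007/(383×30.9) = 5.915×10^-8 K/W
R_total = 0.1074 K/W
Q = ΔT / R_total = 957 / 0.1074

Q ≈ 8910 W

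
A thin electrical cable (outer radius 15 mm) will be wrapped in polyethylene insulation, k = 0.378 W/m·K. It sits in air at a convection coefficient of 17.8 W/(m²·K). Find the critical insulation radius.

For a cylinder r_cr = k/h = 0.378/17.8
r_cr = 21.2 mm; since the bare radius (15 mm) is below r_cr, adding a thin layer of insulation will *increase* heat loss.

r_cr ≈ 21.2 mm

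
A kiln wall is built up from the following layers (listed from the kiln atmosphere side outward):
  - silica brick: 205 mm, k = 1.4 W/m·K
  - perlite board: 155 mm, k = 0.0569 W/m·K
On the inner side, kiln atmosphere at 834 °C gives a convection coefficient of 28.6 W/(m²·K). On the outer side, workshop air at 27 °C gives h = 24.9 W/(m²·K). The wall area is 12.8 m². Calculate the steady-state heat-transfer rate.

Q ≈ 3510 W

Thermal resistances in series:
R_inner film = 1/(h_i·A) = 1/(28.6×12.8) = 0.002732 K/W
R_silica brick = L/(kA) = 0.205/(1.4×12.8) = 0.01144 K/W
R_perlite board = L/(kA) = 0.155/(0.0569×12.8) = 0.2128 K/W
R_outer film = 1/(h_o·A) = 1/(24.9×12.8) = 0.003138 K/W
R_total = 0.2301 K/W
Q = ΔT / R_total = 807 / 0.2301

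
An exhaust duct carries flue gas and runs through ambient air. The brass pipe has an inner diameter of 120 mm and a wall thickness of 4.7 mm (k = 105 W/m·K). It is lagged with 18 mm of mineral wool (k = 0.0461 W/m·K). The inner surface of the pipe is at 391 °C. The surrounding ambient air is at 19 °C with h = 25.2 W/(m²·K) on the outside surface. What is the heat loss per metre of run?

For a radial system each layer contributes R = ln(r_out/r_in)/(2πkL); films add R = 1/(hA).
R_brass pipe wall = ln(64.7/60)/(2π×105×1) = 1.143×10^-4 K/W
R_mineral wool = ln(82.7/64.7)/(2π×0.0461×1) = 0.8474 K/W
R_outer film = 1/(h_o·2πr_oL) = 1/(25.2×2π×0.0827×1) = 0.07637 K/W
R_total = 0.9239 K/W
Q = ΔT/R_total = 372/0.9239

q′ ≈ 403 W/m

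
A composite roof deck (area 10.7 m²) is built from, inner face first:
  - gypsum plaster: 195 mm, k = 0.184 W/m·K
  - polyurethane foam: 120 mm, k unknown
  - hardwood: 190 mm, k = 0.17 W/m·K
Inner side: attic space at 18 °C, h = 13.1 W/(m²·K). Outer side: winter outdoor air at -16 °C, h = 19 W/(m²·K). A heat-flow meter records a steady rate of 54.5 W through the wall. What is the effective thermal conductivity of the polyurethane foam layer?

k ≈ 0.0275 W/(m·K)

Using the resistance-network approach (series):
R_inner film = 1/(h_i·A) = 1/(13.1×10.7) = 0.007134 K/W
R_gypsum plaster = L/(kA) = 0.195/(0.184×10.7) = 0.09905 K/W
R_hardwood = L/(kA) = 0.19/(0.17×10.7) = 0.1045 K/W
R_outer film = 1/(h_o·A) = 1/(19×10.7) = 0.004919 K/W
Sum of known resistances R_other = 0.2156 K/W
Total R = ΔT/Q = 34/54.5 = 0.6239 K/W
R_polyurethane foam = R_total − R_other = 0.4083 K/W
k = L/(R·A) = 0.12/(0.4083×10.7)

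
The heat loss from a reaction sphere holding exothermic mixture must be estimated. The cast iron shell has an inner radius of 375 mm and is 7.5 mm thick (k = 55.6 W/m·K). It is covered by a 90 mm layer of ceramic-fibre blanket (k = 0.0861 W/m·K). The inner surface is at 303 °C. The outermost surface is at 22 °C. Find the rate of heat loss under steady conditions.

Each spherical layer contributes R = (1/r_i − 1/r_o)/(4πk):
R_cast iron shell = (1/0.375 − 1/0.3825)/(4π×55.6) = 7.484×10^-5 K/W
R_ceramic-fibre blanket = (1/0.3825 − 1/0.4725)/(4π×0.0861) = 0.4603 K/W
R_total = 0.4603 K/W
Q = ΔT/R_total = 281/0.4603

Q ≈ 610 W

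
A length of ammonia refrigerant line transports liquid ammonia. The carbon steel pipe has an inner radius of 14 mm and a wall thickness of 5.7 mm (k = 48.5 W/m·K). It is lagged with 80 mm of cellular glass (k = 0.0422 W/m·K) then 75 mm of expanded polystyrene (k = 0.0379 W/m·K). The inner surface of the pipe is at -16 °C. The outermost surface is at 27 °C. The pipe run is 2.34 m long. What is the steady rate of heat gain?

Q ≈ 11.9 W

Per-layer cylindrical resistances, series-summed:
R_carbon steel pipe wall = ln(19.7/14)/(2π×48.5×2.34) = 4.79×10^-4 K/W
R_cellular glass = ln(99.7/19.7)/(2π×0.0422×2.34) = 2.613 K/W
R_expanded polystyrene = ln(174.7/99.7)/(2π×0.0379×2.34) = 1.007 K/W
R_total = 3.621 K/W
Q = ΔT/R_total = 43/3.621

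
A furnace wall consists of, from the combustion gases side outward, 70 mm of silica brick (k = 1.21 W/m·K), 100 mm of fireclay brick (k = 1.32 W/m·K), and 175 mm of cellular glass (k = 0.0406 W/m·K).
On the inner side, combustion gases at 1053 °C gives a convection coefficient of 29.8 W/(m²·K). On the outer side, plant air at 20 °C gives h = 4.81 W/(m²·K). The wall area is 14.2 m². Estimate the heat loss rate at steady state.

Q ≈ 3130 W

Treating each layer as a thermal resistance in series:
R_inner film = 1/(h_i·A) = 1/(29.8×14.2) = 0.002363 K/W
R_silica brick = L/(kA) = 0.07/(1.21×14.2) = 0.004074 K/W
R_fireclay brick = L/(kA) = 0.1/(1.32×14.2) = 0.005335 K/W
R_cellular glass = L/(kA) = 0.175/(0.0406×14.2) = 0.3035 K/W
R_outer film = 1/(h_o·A) = 1/(4.81×14.2) = 0.01464 K/W
R_total = 0.33 K/W
Q = ΔT / R_total = 1033 / 0.33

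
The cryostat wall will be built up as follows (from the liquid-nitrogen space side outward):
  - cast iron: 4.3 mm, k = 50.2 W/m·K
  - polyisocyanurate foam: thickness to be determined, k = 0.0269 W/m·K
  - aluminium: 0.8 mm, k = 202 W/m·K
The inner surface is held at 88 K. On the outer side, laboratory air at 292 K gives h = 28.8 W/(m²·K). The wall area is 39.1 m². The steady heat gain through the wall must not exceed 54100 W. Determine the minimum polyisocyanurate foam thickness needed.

Model the wall as resistances in series:
R_cast iron = L/(kA) = 0.0043/(50.2×39.1) = 2.191×10^-6 K/W
R_aluminium = L/(kA) = 0.0008/(202×39.1) = 1.013×10^-7 K/W
R_outer film = 1/(h_o·A) = 1/(28.8×39.1) = 8.88×10^-4 K/W
Sum of the known resistances R_other = 8.903×10^-4 K/W
Required total resistance R_tot = ΔT/Q_allow = 204/54100 = 0.003771 K/W
R_polyisocyanurate foam = R_tot − R_other = 0.00288 K/W
L = R·k·A = 0.00288×0.0269×39.1

L ≈ 3.03 mm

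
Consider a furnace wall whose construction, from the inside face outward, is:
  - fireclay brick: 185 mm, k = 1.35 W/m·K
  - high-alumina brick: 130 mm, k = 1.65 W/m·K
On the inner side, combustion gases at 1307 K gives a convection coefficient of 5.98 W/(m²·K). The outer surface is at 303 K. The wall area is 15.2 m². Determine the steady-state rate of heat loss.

Q ≈ 39800 W

Series thermal resistances:
R_inner film = 1/(h_i·A) = 1/(5.98×15.2) = 0.011 K/W
R_fireclay brick = L/(kA) = 0.185/(1.35×15.2) = 0.009016 K/W
R_high-alumina brick = L/(kA) = 0.13/(1.65×15.2) = 0.005183 K/W
R_total = 0.0252 K/W
Q = ΔT / R_total = 1004 / 0.0252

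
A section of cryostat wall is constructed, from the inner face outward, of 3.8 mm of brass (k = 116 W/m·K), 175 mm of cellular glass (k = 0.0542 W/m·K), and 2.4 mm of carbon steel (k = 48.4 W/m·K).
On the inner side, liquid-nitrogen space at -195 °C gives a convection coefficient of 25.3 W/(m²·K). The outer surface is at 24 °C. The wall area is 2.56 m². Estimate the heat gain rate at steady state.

Q ≈ 172 W

Series thermal resistances:
R_inner film = 1/(h_i·A) = 1/(25.3×2.56) = 0.01544 K/W
R_brass = L/(kA) = 0.0038/(116×2.56) = 1.28×10^-5 K/W
R_cellular glass = L/(kA) = 0.175/(0.0542×2.56) = 1.261 K/W
R_carbon steel = L/(kA) = 0.0024/(48.4×2.56) = 1.937×10^-5 K/W
R_total = 1.277 K/W
Q = ΔT / R_total = 219 / 1.277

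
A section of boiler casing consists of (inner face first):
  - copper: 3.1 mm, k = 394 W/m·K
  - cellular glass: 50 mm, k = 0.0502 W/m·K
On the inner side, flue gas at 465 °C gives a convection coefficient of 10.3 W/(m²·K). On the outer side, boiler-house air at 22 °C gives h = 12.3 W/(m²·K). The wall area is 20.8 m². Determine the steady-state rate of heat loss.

Thermal resistances in series:
R_inner film = 1/(h_i·A) = 1/(10.3×20.8) = 0.004668 K/W
R_copper = L/(kA) = 0.0031/(394×20.8) = 3.783×10^-7 K/W
R_cellular glass = L/(kA) = 0.05/(0.0502×20.8) = 0.04789 K/W
R_outer film = 1/(h_o·A) = 1/(12.3×20.8) = 0.003909 K/W
R_total = 0.05646 K/W
Q = ΔT / R_total = 443 / 0.05646

Q ≈ 7850 W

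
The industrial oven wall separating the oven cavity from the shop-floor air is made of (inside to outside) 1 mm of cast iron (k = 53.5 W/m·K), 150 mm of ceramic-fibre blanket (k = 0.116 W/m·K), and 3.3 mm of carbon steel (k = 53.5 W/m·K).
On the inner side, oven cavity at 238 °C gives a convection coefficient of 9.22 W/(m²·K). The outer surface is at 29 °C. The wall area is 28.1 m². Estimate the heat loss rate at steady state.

Q ≈ 4190 W

Treating each layer as a thermal resistance in series:
R_inner film = 1/(h_i·A) = 1/(9.22×28.1) = 0.00386 K/W
R_cast iron = L/(kA) = 0.001/(53.5×28.1) = 6.652×10^-7 K/W
R_ceramic-fibre blanket = L/(kA) = 0.15/(0.116×28.1) = 0.04602 K/W
R_carbon steel = L/(kA) = 0.0033/(53.5×28.1) = 2.195×10^-6 K/W
R_total = 0.04988 K/W
Q = ΔT / R_total = 209 / 0.04988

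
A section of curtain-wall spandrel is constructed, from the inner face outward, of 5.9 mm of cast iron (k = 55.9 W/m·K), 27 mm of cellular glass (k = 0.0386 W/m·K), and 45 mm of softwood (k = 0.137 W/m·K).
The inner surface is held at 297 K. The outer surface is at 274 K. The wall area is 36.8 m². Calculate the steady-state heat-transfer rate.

Thermal resistances in series:
R_cast iron = L/(kA) = 0.0059/(55.9×36.8) = 2.868×10^-6 K/W
R_cellular glass = L/(kA) = 0.027/(0.0386×36.8) = 0.01901 K/W
R_softwood = L/(kA) = 0.045/(0.137×36.8) = 0.008926 K/W
R_total = 0.02794 K/W
Q = ΔT / R_total = 23 / 0.02794

Q ≈ 823 W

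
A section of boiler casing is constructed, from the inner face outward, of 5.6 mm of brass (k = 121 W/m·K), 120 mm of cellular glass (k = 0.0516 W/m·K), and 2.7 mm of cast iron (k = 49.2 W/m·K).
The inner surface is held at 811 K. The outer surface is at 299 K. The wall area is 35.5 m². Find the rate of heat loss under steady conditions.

Q ≈ 7820 W

Treating each layer as a thermal resistance in series:
R_brass = L/(kA) = 0.0056/(121×35.5) = 1.304×10^-6 K/W
R_cellular glass = L/(kA) = 0.12/(0.0516×35.5) = 0.06551 K/W
R_cast iron = L/(kA) = 0.0027/(49.2×35.5) = 1.546×10^-6 K/W
R_total = 0.06551 K/W
Q = ΔT / R_total = 512 / 0.06551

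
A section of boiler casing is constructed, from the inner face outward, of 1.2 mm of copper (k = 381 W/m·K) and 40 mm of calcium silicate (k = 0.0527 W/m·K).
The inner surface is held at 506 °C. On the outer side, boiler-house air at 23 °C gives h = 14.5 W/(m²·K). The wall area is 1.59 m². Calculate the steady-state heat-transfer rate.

Thermal resistances in series:
R_copper = L/(kA) = 0.0012/(381×1.59) = 1.981×10^-6 K/W
R_calcium silicate = L/(kA) = 0.04/(0.0527×1.59) = 0.4774 K/W
R_outer film = 1/(h_o·A) = 1/(14.5×1.59) = 0.04337 K/W
R_total = 0.5207 K/W
Q = ΔT / R_total = 483 / 0.5207

Q ≈ 928 W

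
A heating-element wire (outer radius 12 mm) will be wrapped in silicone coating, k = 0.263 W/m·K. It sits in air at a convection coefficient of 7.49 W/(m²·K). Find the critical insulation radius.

r_cr ≈ 35.1 mm

For a cylinder r_cr = k/h = 0.263/7.49
r_cr = 35.1 mm; since the bare radius (12 mm) is below r_cr, adding a thin layer of insulation will *increase* heat loss.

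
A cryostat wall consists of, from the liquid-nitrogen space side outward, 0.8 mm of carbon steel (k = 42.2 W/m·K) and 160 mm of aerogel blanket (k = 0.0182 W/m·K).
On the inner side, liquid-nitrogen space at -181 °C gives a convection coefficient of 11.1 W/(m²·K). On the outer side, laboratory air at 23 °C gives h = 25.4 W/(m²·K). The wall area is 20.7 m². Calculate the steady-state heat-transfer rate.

Treating each layer as a thermal resistance in series:
R_inner film = 1/(h_i·A) = 1/(11.1×20.7) = 0.004352 K/W
R_carbon steel = L/(kA) = 0.0008/(42.2×20.7) = 9.158×10^-7 K/W
R_aerogel blanket = L/(kA) = 0.16/(0.0182×20.7) = 0.4247 K/W
R_outer film = 1/(h_o·A) = 1/(25.4×20.7) = 0.001902 K/W
R_total = 0.431 K/W
Q = ΔT / R_total = 204 / 0.431

Q ≈ 473 W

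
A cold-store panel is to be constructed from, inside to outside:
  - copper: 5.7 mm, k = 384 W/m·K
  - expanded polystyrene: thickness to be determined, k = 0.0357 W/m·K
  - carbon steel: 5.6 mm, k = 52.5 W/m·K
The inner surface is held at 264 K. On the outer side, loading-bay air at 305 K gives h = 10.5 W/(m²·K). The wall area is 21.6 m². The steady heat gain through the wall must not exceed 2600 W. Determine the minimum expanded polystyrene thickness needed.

L ≈ 8.76 mm

Treating each layer as a thermal resistance in series:
R_copper = L/(kA) = 0.0057/(384×21.6) = 6.872×10^-7 K/W
R_carbon steel = L/(kA) = 0.0056/(52.5×21.6) = 4.938×10^-6 K/W
R_outer film = 1/(h_o·A) = 1/(10.5×21.6) = 0.004409 K/W
Sum of the known resistances R_other = 0.004415 K/W
Required total resistance R_tot = ΔT/Q_allow = 41/2600 = 0.01577 K/W
R_expanded polystyrene = R_tot − R_other = 0.01135 K/W
L = R·k·A = 0.01135×0.0357×21.6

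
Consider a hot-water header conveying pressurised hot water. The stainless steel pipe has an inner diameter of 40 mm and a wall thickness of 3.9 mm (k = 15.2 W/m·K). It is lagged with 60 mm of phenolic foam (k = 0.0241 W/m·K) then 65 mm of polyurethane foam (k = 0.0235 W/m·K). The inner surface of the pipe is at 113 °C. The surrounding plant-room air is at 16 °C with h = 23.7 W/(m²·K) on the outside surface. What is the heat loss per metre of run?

q′ ≈ 7.93 W/m

Treating each annulus and film as a series resistance:
R_stainless steel pipe wall = ln(23.9/20)/(2π×15.2×1) = 0.001865 K/W
R_phenolic foam = ln(83.9/23.9)/(2π×0.0241×1) = 8.293 K/W
R_polyurethane foam = ln(148.9/83.9)/(2π×0.0235×1) = 3.885 K/W
R_outer film = 1/(h_o·2πr_oL) = 1/(23.7×2π×0.1489×1) = 0.0451 K/W
R_total = 12.22 K/W
Q = ΔT/R_total = 97/12.22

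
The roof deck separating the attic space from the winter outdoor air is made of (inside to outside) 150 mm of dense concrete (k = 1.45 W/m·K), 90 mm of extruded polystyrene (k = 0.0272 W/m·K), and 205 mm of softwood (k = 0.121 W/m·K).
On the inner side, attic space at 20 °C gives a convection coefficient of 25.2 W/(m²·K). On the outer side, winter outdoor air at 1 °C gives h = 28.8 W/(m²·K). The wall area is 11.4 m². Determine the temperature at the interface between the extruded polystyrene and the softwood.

Thermal resistances in series:
R_inner film = 1/(h_i·A) = 1/(25.2×11.4) = 0.003481 K/W
R_dense concrete = L/(kA) = 0.15/(1.45×11.4) = 0.009074 K/W
R_extruded polystyrene = L/(kA) = 0.09/(0.0272×11.4) = 0.2902 K/W
R_softwood = L/(kA) = 0.205/(0.121×11.4) = 0.1486 K/W
R_outer film = 1/(h_o·A) = 1/(28.8×11.4) = 0.003046 K/W
R_total = 0.4545 K/W;  Q = ΔT/R_total = 19/0.4545 = 41.81 W
T_interface = T_inner − Q·ΣR(inner→interface) = 20 − 41.8×0.3028

T ≈ 7.34 °C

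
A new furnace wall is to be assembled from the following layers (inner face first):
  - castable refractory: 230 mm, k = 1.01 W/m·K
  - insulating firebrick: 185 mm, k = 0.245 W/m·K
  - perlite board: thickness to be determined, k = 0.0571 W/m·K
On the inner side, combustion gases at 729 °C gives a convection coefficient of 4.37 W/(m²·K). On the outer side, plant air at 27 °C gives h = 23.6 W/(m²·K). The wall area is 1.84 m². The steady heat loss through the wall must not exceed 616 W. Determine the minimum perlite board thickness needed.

L ≈ 48.1 mm

Model the wall as resistances in series:
R_inner film = 1/(h_i·A) = 1/(4.37×1.84) = 0.1244 K/W
R_castable refractory = L/(kA) = 0.23/(1.01×1.84) = 0.1238 K/W
R_insulating firebrick = L/(kA) = 0.185/(0.245×1.84) = 0.4104 K/W
R_outer film = 1/(h_o·A) = 1/(23.6×1.84) = 0.02303 K/W
Sum of the known resistances R_other = 0.6815 K/W
Required total resistance R_tot = ΔT/Q_allow = 702/616 = 1.14 K/W
R_perlite board = R_tot − R_other = 0.4581 K/W
L = R·k·A = 0.4581×0.0571×1.84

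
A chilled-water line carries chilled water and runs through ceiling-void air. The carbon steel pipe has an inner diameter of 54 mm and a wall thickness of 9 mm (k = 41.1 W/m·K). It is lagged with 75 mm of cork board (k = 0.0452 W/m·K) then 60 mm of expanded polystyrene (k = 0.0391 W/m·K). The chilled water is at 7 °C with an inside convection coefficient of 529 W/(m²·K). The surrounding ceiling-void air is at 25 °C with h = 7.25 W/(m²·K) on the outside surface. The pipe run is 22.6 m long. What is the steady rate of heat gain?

Q ≈ 69.4 W

For a radial system each layer contributes R = ln(r_out/r_in)/(2πkL); films add R = 1/(hA).
R_inner film = 1/(h_i·2πr₁L) = 1/(529×2π×0.027×22.6) = 4.931×10^-4 K/W
R_carbon steel pipe wall = ln(36/27)/(2π×41.1×22.6) = 4.929×10^-5 K/W
R_cork board = ln(111/36)/(2π×0.0452×22.6) = 0.1754 K/W
R_expanded polystyrene = ln(171/111)/(2π×0.0391×22.6) = 0.07783 K/W
R_outer film = 1/(h_o·2πr_oL) = 1/(7.25×2π×0.171×22.6) = 0.00568 K/W
R_total = 0.2595 K/W
Q = ΔT/R_total = 18/0.2595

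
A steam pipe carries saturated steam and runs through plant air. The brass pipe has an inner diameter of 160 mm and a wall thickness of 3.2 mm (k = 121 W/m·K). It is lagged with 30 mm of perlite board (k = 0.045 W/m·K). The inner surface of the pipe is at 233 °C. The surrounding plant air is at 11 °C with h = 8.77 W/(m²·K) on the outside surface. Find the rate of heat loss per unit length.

q′ ≈ 178 W/m

Radial resistances (cylindrical: R_cond = ln(r_o/r_i)/(2πkL), R_conv = 1/(h·2πrL)):
R_brass pipe wall = ln(83.2/80)/(2π×121×1) = 5.159×10^-5 K/W
R_perlite board = ln(113.2/83.2)/(2π×0.045×1) = 1.089 K/W
R_outer film = 1/(h_o·2πr_oL) = 1/(8.77×2π×0.1132×1) = 0.1603 K/W
R_total = 1.249 K/W
Q = ΔT/R_total = 222/1.249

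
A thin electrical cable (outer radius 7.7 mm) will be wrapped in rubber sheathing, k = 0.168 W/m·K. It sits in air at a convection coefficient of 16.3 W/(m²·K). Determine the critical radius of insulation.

For a cylinder r_cr = k/h = 0.168/16.3
r_cr = 10.3 mm; since the bare radius (7.7 mm) is below r_cr, adding a thin layer of insulation will *increase* heat loss.

r_cr ≈ 10.3 mm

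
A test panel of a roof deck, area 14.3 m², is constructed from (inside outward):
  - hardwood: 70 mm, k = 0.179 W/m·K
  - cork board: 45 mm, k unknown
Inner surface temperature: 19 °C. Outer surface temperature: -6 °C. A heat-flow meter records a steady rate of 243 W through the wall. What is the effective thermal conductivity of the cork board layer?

Thermal resistances in series:
R_hardwood = L/(kA) = 0.07/(0.179×14.3) = 0.02735 K/W
Sum of known resistances R_other = 0.02735 K/W
Total R = ΔT/Q = 25/243 = 0.1029 K/W
R_cork board = R_total − R_other = 0.07553 K/W
k = L/(R·A) = 0.045/(0.07553×14.3)

k ≈ 0.0417 W/(m·K)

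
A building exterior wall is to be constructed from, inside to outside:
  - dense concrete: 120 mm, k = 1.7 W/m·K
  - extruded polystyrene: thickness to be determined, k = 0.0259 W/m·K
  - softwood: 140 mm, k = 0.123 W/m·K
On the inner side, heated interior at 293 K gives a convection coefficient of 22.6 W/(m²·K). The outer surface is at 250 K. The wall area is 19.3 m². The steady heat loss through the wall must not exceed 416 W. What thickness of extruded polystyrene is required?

Series thermal resistances:
R_inner film = 1/(h_i·A) = 1/(22.6×19.3) = 0.002293 K/W
R_dense concrete = L/(kA) = 0.12/(1.7×19.3) = 0.003657 K/W
R_softwood = L/(kA) = 0.14/(0.123×19.3) = 0.05897 K/W
Sum of the known resistances R_other = 0.06492 K/W
Required total resistance R_tot = ΔT/Q_allow = 43/416 = 0.1034 K/W
R_extruded polystyrene = R_tot − R_other = 0.03844 K/W
L = R·k·A = 0.03844×0.0259×19.3

L ≈ 19.2 mm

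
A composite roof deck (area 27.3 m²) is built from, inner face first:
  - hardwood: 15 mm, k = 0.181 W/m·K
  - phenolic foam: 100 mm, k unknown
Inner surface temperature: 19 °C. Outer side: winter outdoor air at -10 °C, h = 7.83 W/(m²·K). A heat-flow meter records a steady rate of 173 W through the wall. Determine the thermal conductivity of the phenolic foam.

Using the resistance-network approach (series):
R_hardwood = L/(kA) = 0.015/(0.181×27.3) = 0.003036 K/W
R_outer film = 1/(h_o·A) = 1/(7.83×27.3) = 0.004678 K/W
Sum of known resistances R_other = 0.007714 K/W
Total R = ΔT/Q = 29/173 = 0.1676 K/W
R_phenolic foam = R_total − R_other = 0.1599 K/W
k = L/(R·A) = 0.1/(0.1599×27.3)

k ≈ 0.0229 W/(m·K)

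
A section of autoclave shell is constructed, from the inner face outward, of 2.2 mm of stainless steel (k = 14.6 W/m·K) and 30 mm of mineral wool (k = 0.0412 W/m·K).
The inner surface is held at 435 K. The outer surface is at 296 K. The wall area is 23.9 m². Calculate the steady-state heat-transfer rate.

Treating each layer as a thermal resistance in series:
R_stainless steel = L/(kA) = 0.0022/(14.6×23.9) = 6.305×10^-6 K/W
R_mineral wool = L/(kA) = 0.03/(0.0412×23.9) = 0.03047 K/W
R_total = 0.03047 K/W
Q = ΔT / R_total = 139 / 0.03047

Q ≈ 4560 W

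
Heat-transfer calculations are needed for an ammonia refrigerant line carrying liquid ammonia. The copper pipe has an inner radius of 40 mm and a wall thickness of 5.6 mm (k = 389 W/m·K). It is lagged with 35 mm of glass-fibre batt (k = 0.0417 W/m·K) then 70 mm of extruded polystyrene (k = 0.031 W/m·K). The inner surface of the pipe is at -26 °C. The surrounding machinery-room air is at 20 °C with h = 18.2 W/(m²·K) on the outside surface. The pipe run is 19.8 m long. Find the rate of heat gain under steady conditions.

Q ≈ 167 W

For a radial system each layer contributes R = ln(r_out/r_in)/(2πkL); films add R = 1/(hA).
R_copper pipe wall = ln(45.6/40)/(2π×389×19.8) = 2.708×10^-6 K/W
R_glass-fibre batt = ln(80.6/45.6)/(2π×0.0417×19.8) = 0.1098 K/W
R_extruded polystyrene = ln(150.6/80.6)/(2π×0.031×19.8) = 0.1621 K/W
R_outer film = 1/(h_o·2πr_oL) = 1/(18.2×2π×0.1506×19.8) = 0.002933 K/W
R_total = 0.2748 K/W
Q = ΔT/R_total = 46/0.2748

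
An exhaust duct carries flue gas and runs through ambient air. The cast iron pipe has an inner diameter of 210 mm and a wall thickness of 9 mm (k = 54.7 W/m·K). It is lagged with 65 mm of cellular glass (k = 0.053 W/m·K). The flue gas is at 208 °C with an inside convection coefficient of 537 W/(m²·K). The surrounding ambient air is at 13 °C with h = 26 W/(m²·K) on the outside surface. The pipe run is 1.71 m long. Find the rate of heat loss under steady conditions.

Per-layer cylindrical resistances, series-summed:
R_inner film = 1/(h_i·2πr₁L) = 1/(537×2π×0.105×1.71) = 0.001651 K/W
R_cast iron pipe wall = ln(114/105)/(2π×54.7×1.71) = 1.399×10^-4 K/W
R_cellular glass = ln(179/114)/(2π×0.053×1.71) = 0.7923 K/W
R_outer film = 1/(h_o·2πr_oL) = 1/(26×2π×0.179×1.71) = 0.02 K/W
R_total = 0.8141 K/W
Q = ΔT/R_total = 195/0.8141

Q ≈ 240 W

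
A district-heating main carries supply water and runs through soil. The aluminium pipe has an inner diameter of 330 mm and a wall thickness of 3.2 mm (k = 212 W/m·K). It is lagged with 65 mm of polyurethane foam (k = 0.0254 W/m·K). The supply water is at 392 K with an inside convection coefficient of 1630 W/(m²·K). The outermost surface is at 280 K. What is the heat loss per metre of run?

Radial resistances (cylindrical: R_cond = ln(r_o/r_i)/(2πkL), R_conv = 1/(h·2πrL)):
R_inner film = 1/(h_i·2πr₁L) = 1/(1630×2π×0.165×1) = 5.918×10^-4 K/W
R_aluminium pipe wall = ln(168.2/165)/(2π×212×1) = 1.442×10^-5 K/W
R_polyurethane foam = ln(233.2/168.2)/(2π×0.0254×1) = 2.047 K/W
R_total = 2.048 K/W
Q = ΔT/R_total = 112/2.048

q′ ≈ 54.7 W/m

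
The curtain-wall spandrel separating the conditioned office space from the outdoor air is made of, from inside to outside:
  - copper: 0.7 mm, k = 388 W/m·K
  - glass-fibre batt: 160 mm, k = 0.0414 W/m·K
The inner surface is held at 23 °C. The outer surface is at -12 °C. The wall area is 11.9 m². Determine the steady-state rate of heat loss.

Model the wall as resistances in series:
R_copper = L/(kA) = 0.0007/(388×11.9) = 1.516×10^-7 K/W
R_glass-fibre batt = L/(kA) = 0.16/(0.0414×11.9) = 0.3248 K/W
R_total = 0.3248 K/W
Q = ΔT / R_total = 35 / 0.3248

Q ≈ 108 W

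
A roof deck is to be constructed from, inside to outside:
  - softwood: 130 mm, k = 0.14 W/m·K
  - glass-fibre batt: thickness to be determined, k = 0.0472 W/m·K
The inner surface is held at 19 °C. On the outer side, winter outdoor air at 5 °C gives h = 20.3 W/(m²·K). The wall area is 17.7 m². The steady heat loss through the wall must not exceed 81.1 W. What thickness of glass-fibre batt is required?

Series thermal resistances:
R_softwood = L/(kA) = 0.13/(0.14×17.7) = 0.05246 K/W
R_outer film = 1/(h_o·A) = 1/(20.3×17.7) = 0.002783 K/W
Sum of the known resistances R_other = 0.05524 K/W
Required total resistance R_tot = ΔT/Q_allow = 14/81.1 = 0.1726 K/W
R_glass-fibre batt = R_tot − R_other = 0.1174 K/W
L = R·k·A = 0.1174×0.0472×17.7

L ≈ 98.1 mm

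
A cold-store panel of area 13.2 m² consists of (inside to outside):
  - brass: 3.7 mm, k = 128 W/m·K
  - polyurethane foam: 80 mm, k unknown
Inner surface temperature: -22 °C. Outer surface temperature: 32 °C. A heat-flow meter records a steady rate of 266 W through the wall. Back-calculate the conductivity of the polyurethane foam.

Thermal resistances in series:
R_brass = L/(kA) = 0.0037/(128×13.2) = 2.19×10^-6 K/W
Sum of known resistances R_other = 2.19×10^-6 K/W
Total R = ΔT/Q = 54/266 = 0.203 K/W
R_polyurethane foam = R_total − R_other = 0.203 K/W
k = L/(R·A) = 0.08/(0.203×13.2)

k ≈ 0.0299 W/(m·K)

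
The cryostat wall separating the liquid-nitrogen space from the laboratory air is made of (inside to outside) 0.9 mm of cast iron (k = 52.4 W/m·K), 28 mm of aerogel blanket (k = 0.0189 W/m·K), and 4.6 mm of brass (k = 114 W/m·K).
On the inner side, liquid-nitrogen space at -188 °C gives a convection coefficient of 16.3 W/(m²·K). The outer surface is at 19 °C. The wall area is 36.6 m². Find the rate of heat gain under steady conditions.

Q ≈ 4910 W

Using the resistance-network approach (series):
R_inner film = 1/(h_i·A) = 1/(16.3×36.6) = 0.001676 K/W
R_cast iron = L/(kA) = 0.0009/(52.4×36.6) = 4.693×10^-7 K/W
R_aerogel blanket = L/(kA) = 0.028/(0.0189×36.6) = 0.04048 K/W
R_brass = L/(kA) = 0.0046/(114×36.6) = 1.102×10^-6 K/W
R_total = 0.04216 K/W
Q = ΔT / R_total = 207 / 0.04216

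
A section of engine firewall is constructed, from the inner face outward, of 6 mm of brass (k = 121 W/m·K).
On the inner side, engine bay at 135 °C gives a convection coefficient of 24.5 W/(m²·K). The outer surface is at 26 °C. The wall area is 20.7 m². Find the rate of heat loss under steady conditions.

Q ≈ 55200 W

Treating each layer as a thermal resistance in series:
R_inner film = 1/(h_i·A) = 1/(24.5×20.7) = 0.001972 K/W
R_brass = L/(kA) = 0.006/(121×20.7) = 2.395×10^-6 K/W
R_total = 0.001974 K/W
Q = ΔT / R_total = 109 / 0.001974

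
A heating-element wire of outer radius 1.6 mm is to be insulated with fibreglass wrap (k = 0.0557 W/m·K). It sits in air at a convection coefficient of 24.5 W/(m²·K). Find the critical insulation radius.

r_cr ≈ 2.27 mm

For a cylinder r_cr = k/h = 0.0557/24.5
r_cr = 2.27 mm; since the bare radius (1.6 mm) is below r_cr, adding a thin layer of insulation will *increase* heat loss.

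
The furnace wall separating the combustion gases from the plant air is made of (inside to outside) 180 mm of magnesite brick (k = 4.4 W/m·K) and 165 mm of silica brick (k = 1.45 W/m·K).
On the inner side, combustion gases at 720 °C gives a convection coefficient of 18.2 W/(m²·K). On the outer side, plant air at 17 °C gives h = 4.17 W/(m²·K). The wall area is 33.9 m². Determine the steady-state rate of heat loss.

Model the wall as resistances in series:
R_inner film = 1/(h_i·A) = 1/(18.2×33.9) = 0.001621 K/W
R_magnesite brick = L/(kA) = 0.18/(4.4×33.9) = 0.001207 K/W
R_silica brick = L/(kA) = 0.165/(1.45×33.9) = 0.003357 K/W
R_outer film = 1/(h_o·A) = 1/(4.17×33.9) = 0.007074 K/W
R_total = 0.01326 K/W
Q = ΔT / R_total = 703 / 0.01326

Q ≈ 53000 W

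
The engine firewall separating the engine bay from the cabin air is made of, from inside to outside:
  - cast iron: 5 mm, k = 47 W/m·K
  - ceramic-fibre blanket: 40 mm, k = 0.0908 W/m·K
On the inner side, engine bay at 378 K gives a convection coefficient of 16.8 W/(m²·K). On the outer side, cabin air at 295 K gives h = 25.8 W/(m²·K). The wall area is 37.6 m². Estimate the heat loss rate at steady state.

Series thermal resistances:
R_inner film = 1/(h_i·A) = 1/(16.8×37.6) = 0.001583 K/W
R_cast iron = L/(kA) = 0.005/(47×37.6) = 2.829×10^-6 K/W
R_ceramic-fibre blanket = L/(kA) = 0.04/(0.0908×37.6) = 0.01172 K/W
R_outer film = 1/(h_o·A) = 1/(25.8×37.6) = 0.001031 K/W
R_total = 0.01433 K/W
Q = ΔT / R_total = 83 / 0.01433

Q ≈ 5790 W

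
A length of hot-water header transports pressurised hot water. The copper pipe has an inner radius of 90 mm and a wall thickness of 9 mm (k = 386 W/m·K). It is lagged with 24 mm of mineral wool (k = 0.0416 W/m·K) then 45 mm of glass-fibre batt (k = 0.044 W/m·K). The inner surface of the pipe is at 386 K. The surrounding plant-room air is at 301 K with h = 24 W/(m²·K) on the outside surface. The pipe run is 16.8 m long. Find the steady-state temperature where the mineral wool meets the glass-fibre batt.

Per-layer cylindrical resistances, series-summed:
R_copper pipe wall = ln(99/90)/(2π×386×16.8) = 2.339×10^-6 K/W
R_mineral wool = ln(123/99)/(2π×0.0416×16.8) = 0.04943 K/W
R_glass-fibre batt = ln(168/123)/(2π×0.044×16.8) = 0.06713 K/W
R_outer film = 1/(h_o·2πr_oL) = 1/(24×2π×0.168×16.8) = 0.00235 K/W
R_total = 0.1189 K/W
Q = ΔT/R_total = 85/0.1189
Q = 715 W
T_interface = T_inner − Q·ΣR(inner→interface) = 386 − 715×0.04943

T ≈ 351 K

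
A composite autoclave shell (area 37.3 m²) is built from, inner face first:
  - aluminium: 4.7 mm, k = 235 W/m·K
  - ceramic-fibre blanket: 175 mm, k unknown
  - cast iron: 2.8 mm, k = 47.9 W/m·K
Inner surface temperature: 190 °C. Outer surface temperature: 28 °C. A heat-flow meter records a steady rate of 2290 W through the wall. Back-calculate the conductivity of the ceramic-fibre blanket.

k ≈ 0.0663 W/(m·K)

Treating each layer as a thermal resistance in series:
R_aluminium = L/(kA) = 0.0047/(235×37.3) = 5.362×10^-7 K/W
R_cast iron = L/(kA) = 0.0028/(47.9×37.3) = 1.567×10^-6 K/W
Sum of known resistances R_other = 2.103×10^-6 K/W
Total R = ΔT/Q = 162/2290 = 0.07074 K/W
R_ceramic-fibre blanket = R_total − R_other = 0.07074 K/W
k = L/(R·A) = 0.175/(0.07074×37.3)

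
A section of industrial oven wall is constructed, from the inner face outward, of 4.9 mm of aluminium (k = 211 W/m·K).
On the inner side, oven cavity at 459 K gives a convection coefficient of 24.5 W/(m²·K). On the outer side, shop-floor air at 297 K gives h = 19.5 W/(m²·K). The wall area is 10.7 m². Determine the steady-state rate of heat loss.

Series thermal resistances:
R_inner film = 1/(h_i·A) = 1/(24.5×10.7) = 0.003815 K/W
R_aluminium = L/(kA) = 0.0049/(211×10.7) = 2.17×10^-6 K/W
R_outer film = 1/(h_o·A) = 1/(19.5×10.7) = 0.004793 K/W
R_total = 0.008609 K/W
Q = ΔT / R_total = 162 / 0.008609

Q ≈ 18800 W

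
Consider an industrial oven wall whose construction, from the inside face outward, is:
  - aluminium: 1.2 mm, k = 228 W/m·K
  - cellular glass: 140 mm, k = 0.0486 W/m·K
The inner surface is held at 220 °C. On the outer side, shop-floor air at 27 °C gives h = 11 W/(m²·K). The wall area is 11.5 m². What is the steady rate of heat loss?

Q ≈ 747 W

Treating each layer as a thermal resistance in series:
R_aluminium = L/(kA) = 0.0012/(228×11.5) = 4.577×10^-7 K/W
R_cellular glass = L/(kA) = 0.14/(0.0486×11.5) = 0.2505 K/W
R_outer film = 1/(h_o·A) = 1/(11×11.5) = 0.007905 K/W
R_total = 0.2584 K/W
Q = ΔT / R_total = 193 / 0.2584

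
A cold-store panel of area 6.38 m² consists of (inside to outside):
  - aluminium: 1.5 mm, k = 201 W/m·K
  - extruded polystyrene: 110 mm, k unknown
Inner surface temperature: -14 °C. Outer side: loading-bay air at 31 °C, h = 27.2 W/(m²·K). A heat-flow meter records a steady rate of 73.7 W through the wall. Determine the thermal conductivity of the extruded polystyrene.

Using the resistance-network approach (series):
R_aluminium = L/(kA) = 0.0015/(201×6.38) = 1.17×10^-6 K/W
R_outer film = 1/(h_o·A) = 1/(27.2×6.38) = 0.005762 K/W
Sum of known resistances R_other = 0.005764 K/W
Total R = ΔT/Q = 45/73.7 = 0.6106 K/W
R_extruded polystyrene = R_total − R_other = 0.6048 K/W
k = L/(R·A) = 0.11/(0.6048×6.38)

k ≈ 0.0285 W/(m·K)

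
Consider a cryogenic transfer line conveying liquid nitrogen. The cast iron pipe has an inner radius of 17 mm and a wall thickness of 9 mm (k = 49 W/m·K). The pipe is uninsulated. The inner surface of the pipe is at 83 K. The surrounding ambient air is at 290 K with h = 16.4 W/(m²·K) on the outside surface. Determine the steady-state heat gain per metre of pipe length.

Treating each annulus and film as a series resistance:
R_cast iron pipe wall = ln(26/17)/(2π×49×1) = 0.00138 K/W
R_outer film = 1/(h_o·2πr_oL) = 1/(16.4×2π×0.026×1) = 0.3733 K/W
R_total = 0.3746 K/W
Q = ΔT/R_total = 207/0.3746

q′ ≈ 553 W/m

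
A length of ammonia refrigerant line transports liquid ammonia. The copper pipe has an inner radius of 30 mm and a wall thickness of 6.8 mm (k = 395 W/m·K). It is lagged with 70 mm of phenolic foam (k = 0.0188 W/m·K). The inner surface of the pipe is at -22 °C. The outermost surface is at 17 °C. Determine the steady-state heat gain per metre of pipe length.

q′ ≈ 4.32 W/m

For a radial system each layer contributes R = ln(r_out/r_in)/(2πkL); films add R = 1/(hA).
R_copper pipe wall = ln(36.8/30)/(2π×395×1) = 8.232×10^-5 K/W
R_phenolic foam = ln(106.8/36.8)/(2π×0.0188×1) = 9.02 K/W
R_total = 9.02 K/W
Q = ΔT/R_total = 39/9.02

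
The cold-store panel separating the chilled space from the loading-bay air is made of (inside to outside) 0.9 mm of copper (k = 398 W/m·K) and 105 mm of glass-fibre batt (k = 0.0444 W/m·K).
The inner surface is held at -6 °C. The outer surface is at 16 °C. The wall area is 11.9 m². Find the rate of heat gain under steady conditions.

Treating each layer as a thermal resistance in series:
R_copper = L/(kA) = 0.0009/(398×11.9) = 1.9×10^-7 K/W
R_glass-fibre batt = L/(kA) = 0.105/(0.0444×11.9) = 0.1987 K/W
R_total = 0.1987 K/W
Q = ΔT / R_total = 22 / 0.1987

Q ≈ 111 W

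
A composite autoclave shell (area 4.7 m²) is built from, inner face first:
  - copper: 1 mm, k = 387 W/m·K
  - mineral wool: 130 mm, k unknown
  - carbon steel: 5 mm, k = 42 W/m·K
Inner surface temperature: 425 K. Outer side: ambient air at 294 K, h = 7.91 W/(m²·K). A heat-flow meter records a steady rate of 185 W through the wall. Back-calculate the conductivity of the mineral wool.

k ≈ 0.0406 W/(m·K)

Thermal resistances in series:
R_copper = L/(kA) = 0.001/(387×4.7) = 5.498×10^-7 K/W
R_carbon steel = L/(kA) = 0.005/(42×4.7) = 2.533×10^-5 K/W
R_outer film = 1/(h_o·A) = 1/(7.91×4.7) = 0.0269 K/W
Sum of known resistances R_other = 0.02692 K/W
Total R = ΔT/Q = 131/185 = 0.7081 K/W
R_mineral wool = R_total − R_other = 0.6812 K/W
k = L/(R·A) = 0.13/(0.6812×4.7)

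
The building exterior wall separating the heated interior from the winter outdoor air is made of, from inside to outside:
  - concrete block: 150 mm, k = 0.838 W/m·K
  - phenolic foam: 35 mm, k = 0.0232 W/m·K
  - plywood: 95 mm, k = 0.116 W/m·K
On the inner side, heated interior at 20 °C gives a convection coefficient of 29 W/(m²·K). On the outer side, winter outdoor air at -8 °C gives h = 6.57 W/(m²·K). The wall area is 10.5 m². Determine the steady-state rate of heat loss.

Q ≈ 109 W

Treating each layer as a thermal resistance in series:
R_inner film = 1/(h_i·A) = 1/(29×10.5) = 0.003284 K/W
R_concrete block = L/(kA) = 0.15/(0.838×10.5) = 0.01705 K/W
R_phenolic foam = L/(kA) = 0.035/(0.0232×10.5) = 0.1437 K/W
R_plywood = L/(kA) = 0.095/(0.116×10.5) = 0.078 K/W
R_outer film = 1/(h_o·A) = 1/(6.57×10.5) = 0.0145 K/W
R_total = 0.2565 K/W
Q = ΔT / R_total = 28 / 0.2565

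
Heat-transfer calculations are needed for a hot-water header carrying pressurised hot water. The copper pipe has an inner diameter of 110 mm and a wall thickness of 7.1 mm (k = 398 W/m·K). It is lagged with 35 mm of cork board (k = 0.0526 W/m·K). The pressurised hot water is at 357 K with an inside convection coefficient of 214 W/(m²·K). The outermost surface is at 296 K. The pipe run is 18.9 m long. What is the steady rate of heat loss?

For a radial system each layer contributes R = ln(r_out/r_in)/(2πkL); films add R = 1/(hA).
R_inner film = 1/(h_i·2πr₁L) = 1/(214×2π×0.055×18.9) = 7.155×10^-4 K/W
R_copper pipe wall = ln(62.1/55)/(2π×398×18.9) = 2.569×10^-6 K/W
R_cork board = ln(97.1/62.1)/(2π×0.0526×18.9) = 0.07156 K/W
R_total = 0.07228 K/W
Q = ΔT/R_total = 61/0.07228

Q ≈ 844 W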